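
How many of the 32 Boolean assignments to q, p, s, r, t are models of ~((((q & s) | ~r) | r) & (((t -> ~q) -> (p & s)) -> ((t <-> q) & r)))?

9

Initial set: {~((((q & s) | ~r) | r) & (((t -> ~q) -> (p & s)) -> ((t <-> q) & r)))}.
~((((q & s) | ~r) | r) & (((t -> ~q) -> (p & s)) -> ((t <-> q) & r))): β-rule — branch into ~(((q & s) | ~r) | r)  //  ~(((t -> ~q) -> (p & s)) -> ((t <-> q) & r)).
  branch 1 (add ~(((q & s) | ~r) | r)):
    ~(((q & s) | ~r) | r): α-rule — add ~((q & s) | ~r), ~r.
    ~((q & s) | ~r): α-rule — add ~(q & s), ~~r.
    × closes — contains both r and ~r.
  branch 2 (add ~(((t -> ~q) -> (p & s)) -> ((t <-> q) & r))):
    ~(((t -> ~q) -> (p & s)) -> ((t <-> q) & r)): α-rule — add ((t -> ~q) -> (p & s)), ~((t <-> q) & r).
    ((t -> ~q) -> (p & s)): β-rule — branch into ~(t -> ~q)  //  (p & s).
      branch 2.1 (add ~(t -> ~q)):
        ~(t -> ~q): α-rule — add t, ~~q.
        ~((t <-> q) & r): β-rule — branch into ~(t <-> q)  //  ~r.
          branch 2.1.1 (add ~(t <-> q)):
            ~(t <-> q): β-rule — branch into t, ~q  //  ~t, q.
              branch 2.1.1.1 (add t, ~q):
                × closes — contains both q and ~q.
              branch 2.1.1.2 (add ~t, q):
                × closes — contains both t and ~t.
          branch 2.1.2 (add ~r):
            ○ open, literals {q=1, r=0, t=1}.
      branch 2.2 (add (p & s)):
        (p & s): α-rule — add p, s.
        ~((t <-> q) & r): β-rule — branch into ~(t <-> q)  //  ~r.
          branch 2.2.1 (add ~(t <-> q)):
            ~(t <-> q): β-rule — branch into t, ~q  //  ~t, q.
              branch 2.2.1.1 (add t, ~q):
                ○ open, literals {p=1, q=0, s=1, t=1}.
              branch 2.2.1.2 (add ~t, q):
                ○ open, literals {p=1, q=1, s=1, t=0}.
          branch 2.2.2 (add ~r):
            ○ open, literals {p=1, r=0, s=1}.
3 branches closed, 4 open.
Each open branch fixes some atoms; the unmentioned ones are free. Counting distinct full assignments: branch {q=1, r=0, t=1} (p, s) contributes 4 new; branch {p=1, q=0, s=1, t=1} (r) contributes 2 new; branch {p=1, q=1, s=1, t=0} (r) contributes 2 new; branch {p=1, r=0, s=1} (q, t) contributes 1 new. Total: 9.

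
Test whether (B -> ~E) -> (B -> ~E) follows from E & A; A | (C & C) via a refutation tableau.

Initial set: {(E & A); (A | (C & C)); ~((B -> ~E) -> (B -> ~E))}.
(E & A): α-rule — add E, A.
~((B -> ~E) -> (B -> ~E)): α-rule — add (B -> ~E), ~(B -> ~E).
~(B -> ~E): α-rule — add B, ~~E.
(A | (C & C)): β-rule — branch into A  //  (C & C).
  branch 1 (add A):
    (B -> ~E): β-rule — branch into ~B  //  ~E.
      branch 1.1 (add ~B):
        × closes — contains both B and ~B.
      branch 1.2 (add ~E):
        × closes — contains both E and ~E.
  branch 2 (add (C & C)):
    (C & C): α-rule — add C, C.
    (B -> ~E): β-rule — branch into ~B  //  ~E.
      branch 2.1 (add ~B):
        × closes — contains both B and ~B.
      branch 2.2 (add ~E):
        × closes — contains both E and ~E.
All 4 branches close.
Every branch closed, so the premises entail the conclusion.

Yes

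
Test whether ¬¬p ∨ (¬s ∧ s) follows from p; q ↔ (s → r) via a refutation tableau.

Initial set: {p; (q ↔ (s → r)); ¬(¬¬p ∨ (¬s ∧ s))}.
¬(¬¬p ∨ (¬s ∧ s)): α-rule — add ¬¬¬p, ¬(¬s ∧ s).
¬¬¬p: drop double negation, giving ¬p.
× closes — contains both p and ¬p.
All 1 branch closes.
Every branch closed, so the premises entail the conclusion.

Yes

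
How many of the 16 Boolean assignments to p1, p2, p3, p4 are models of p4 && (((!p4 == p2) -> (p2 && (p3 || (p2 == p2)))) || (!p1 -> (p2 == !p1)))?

6

Initial set: {(p4 && (((!p4 == p2) -> (p2 && (p3 || (p2 == p2)))) || (!p1 -> (p2 == !p1))))}.
(p4 && (((!p4 == p2) -> (p2 && (p3 || (p2 == p2)))) || (!p1 -> (p2 == !p1)))): α-rule — add p4, (((!p4 == p2) -> (p2 && (p3 || (p2 == p2)))) || (!p1 -> (p2 == !p1))).
(((!p4 == p2) -> (p2 && (p3 || (p2 == p2)))) || (!p1 -> (p2 == !p1))): β-rule — branch into ((!p4 == p2) -> (p2 && (p3 || (p2 == p2))))  //  (!p1 -> (p2 == !p1)).
  branch 1 (add ((!p4 == p2) -> (p2 && (p3 || (p2 == p2))))):
    ((!p4 == p2) -> (p2 && (p3 || (p2 == p2)))): β-rule — branch into !(!p4 == p2)  //  (p2 && (p3 || (p2 == p2))).
      branch 1.1 (add !(!p4 == p2)):
        !(!p4 == p2): β-rule — branch into !p4, !p2  //  !!p4, p2.
          branch 1.1.1 (add !p4, !p2):
            × closes — contains both p4 and !p4.
          branch 1.1.2 (add !!p4, p2):
            ○ open, literals {p2=true, p4=true}.
      branch 1.2 (add (p2 && (p3 || (p2 == p2)))):
        (p2 && (p3 || (p2 == p2))): α-rule — add p2, (p3 || (p2 == p2)).
        (p3 || (p2 == p2)): β-rule — branch into p3  //  (p2 == p2).
          branch 1.2.1 (add p3):
            ○ open, literals {p2=true, p3=true, p4=true}.
          branch 1.2.2 (add (p2 == p2)):
            (p2 == p2): β-rule — branch into p2, p2  //  !p2, !p2.
              branch 1.2.2.1 (add p2, p2):
                ○ open, literals {p2=true, p4=true}.
              branch 1.2.2.2 (add !p2, !p2):
                × closes — contains both p2 and !p2.
  branch 2 (add (!p1 -> (p2 == !p1))):
    (!p1 -> (p2 == !p1)): β-rule — branch into !!p1  //  (p2 == !p1).
      branch 2.1 (add !!p1):
        ○ open, literals {p1=true, p4=true}.
      branch 2.2 (add (p2 == !p1)):
        (p2 == !p1): β-rule — branch into p2, !p1  //  !p2, !!p1.
          branch 2.2.1 (add p2, !p1):
            ○ open, literals {p1=false, p2=true, p4=true}.
          branch 2.2.2 (add !p2, !!p1):
            ○ open, literals {p1=true, p2=false, p4=true}.
2 branches closed, 6 open.
Each open branch fixes some atoms; the unmentioned ones are free. Counting distinct full assignments: branch {p2=true, p4=true} (p1, p3) contributes 4 new; branch {p2=true, p3=true, p4=true} (p1) contributes 0 new; branch {p2=true, p4=true} (p1, p3) contributes 0 new; branch {p1=true, p4=true} (p2, p3) contributes 2 new; branch {p1=false, p2=true, p4=true} (p3) contributes 0 new; branch {p1=true, p2=false, p4=true} (p3) contributes 0 new. Total: 6.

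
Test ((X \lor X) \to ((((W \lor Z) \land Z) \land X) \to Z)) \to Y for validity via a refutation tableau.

Assume the negation and expand:
Initial set: {F (((X \lor X) \to ((((W \lor Z) \land Z) \land X) \to Z)) \to Y)}.
F (((X \lor X) \to ((((W \lor Z) \land Z) \land X) \to Z)) \to Y): α-rule — add T ((X \lor X) \to ((((W \lor Z) \land Z) \land X) \to Z)), F Y.
T ((X \lor X) \to ((((W \lor Z) \land Z) \land X) \to Z)): β-rule — branch into F (X \lor X)  //  T ((((W \lor Z) \land Z) \land X) \to Z).
  branch 1 (add F (X \lor X)):
    F (X \lor X): α-rule — add F X, F X.
    ○ open, literals {X=F, Y=F}.
  branch 2 (add T ((((W \lor Z) \land Z) \land X) \to Z)):
    T ((((W \lor Z) \land Z) \land X) \to Z): β-rule — branch into F (((W \lor Z) \land Z) \land X)  //  T Z.
      branch 2.1 (add F (((W \lor Z) \land Z) \land X)):
        F (((W \lor Z) \land Z) \land X): β-rule — branch into F ((W \lor Z) \land Z)  //  F X.
          branch 2.1.1 (add F ((W \lor Z) \land Z)):
            F ((W \lor Z) \land Z): β-rule — branch into F (W \lor Z)  //  F Z.
              branch 2.1.1.1 (add F (W \lor Z)):
                F (W \lor Z): α-rule — add F W, F Z.
                ○ open, literals {W=F, Y=F, Z=F}.
              branch 2.1.1.2 (add F Z):
                ○ open, literals {Y=F, Z=F}.
          branch 2.1.2 (add F X):
            ○ open, literals {X=F, Y=F}.
      branch 2.2 (add T Z):
        ○ open, literals {Y=F, Z=T}.
0 branches closed, 5 open.
An open branch gives a countermodel: X=F, Y=F (unmentioned atoms arbitrary); under it the original formula is false.

Not valid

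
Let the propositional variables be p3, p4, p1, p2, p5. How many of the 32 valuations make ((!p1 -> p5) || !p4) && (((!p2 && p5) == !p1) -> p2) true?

Initial set: {(((!p1 -> p5) || !p4) && (((!p2 && p5) == !p1) -> p2))}.
(((!p1 -> p5) || !p4) && (((!p2 && p5) == !p1) -> p2)): α-rule — add ((!p1 -> p5) || !p4), (((!p2 && p5) == !p1) -> p2).
((!p1 -> p5) || !p4): β-rule — branch into (!p1 -> p5)  //  !p4.
  branch 1 (add (!p1 -> p5)):
    (((!p2 && p5) == !p1) -> p2): β-rule — branch into !((!p2 && p5) == !p1)  //  p2.
      branch 1.1 (add !((!p2 && p5) == !p1)):
        (!p1 -> p5): β-rule — branch into !!p1  //  p5.
          branch 1.1.1 (add !!p1):
            !((!p2 && p5) == !p1): β-rule — branch into (!p2 && p5), !!p1  //  !(!p2 && p5), !p1.
              branch 1.1.1.1 (add (!p2 && p5), !!p1):
                (!p2 && p5): α-rule — add !p2, p5.
                ○ open, literals {p1=T, p2=F, p5=T}.
              branch 1.1.1.2 (add !(!p2 && p5), !p1):
                × closes — contains both p1 and !p1.
          branch 1.1.2 (add p5):
            !((!p2 && p5) == !p1): β-rule — branch into (!p2 && p5), !!p1  //  !(!p2 && p5), !p1.
              branch 1.1.2.1 (add (!p2 && p5), !!p1):
                (!p2 && p5): α-rule — add !p2, p5.
                ○ open, literals {p1=T, p2=F, p5=T}.
              branch 1.1.2.2 (add !(!p2 && p5), !p1):
                !(!p2 && p5): β-rule — branch into !!p2  //  !p5.
                  branch 1.1.2.2.1 (add !!p2):
                    ○ open, literals {p1=F, p2=T, p5=T}.
                  branch 1.1.2.2.2 (add !p5):
                    × closes — contains both p5 and !p5.
      branch 1.2 (add p2):
        (!p1 -> p5): β-rule — branch into !!p1  //  p5.
          branch 1.2.1 (add !!p1):
            ○ open, literals {p1=T, p2=T}.
          branch 1.2.2 (add p5):
            ○ open, literals {p2=T, p5=T}.
  branch 2 (add !p4):
    (((!p2 && p5) == !p1) -> p2): β-rule — branch into !((!p2 && p5) == !p1)  //  p2.
      branch 2.1 (add !((!p2 && p5) == !p1)):
        !((!p2 && p5) == !p1): β-rule — branch into (!p2 && p5), !!p1  //  !(!p2 && p5), !p1.
          branch 2.1.1 (add (!p2 && p5), !!p1):
            (!p2 && p5): α-rule — add !p2, p5.
            ○ open, literals {p1=T, p2=F, p4=F, p5=T}.
          branch 2.1.2 (add !(!p2 && p5), !p1):
            !(!p2 && p5): β-rule — branch into !!p2  //  !p5.
              branch 2.1.2.1 (add !!p2):
                ○ open, literals {p1=F, p2=T, p4=F}.
              branch 2.1.2.2 (add !p5):
                ○ open, literals {p1=F, p4=F, p5=F}.
      branch 2.2 (add p2):
        ○ open, literals {p2=T, p4=F}.
2 branches closed, 9 open.
Each open branch fixes some atoms; the unmentioned ones are free. Counting distinct full assignments: branch {p1=T, p2=F, p5=T} (p3, p4) contributes 4 new; branch {p1=T, p2=F, p5=T} (p3, p4) contributes 0 new; branch {p1=F, p2=T, p5=T} (p3, p4) contributes 4 new; branch {p1=T, p2=T} (p3, p4, p5) contributes 8 new; branch {p2=T, p5=T} (p3, p4, p1) contributes 0 new; branch {p1=T, p2=F, p4=F, p5=T} (p3) contributes 0 new; branch {p1=F, p2=T, p4=F} (p3, p5) contributes 2 new; branch {p1=F, p4=F, p5=F} (p3, p2) contributes 2 new; branch {p2=T, p4=F} (p3, p1, p5) contributes 0 new. Total: 20.

20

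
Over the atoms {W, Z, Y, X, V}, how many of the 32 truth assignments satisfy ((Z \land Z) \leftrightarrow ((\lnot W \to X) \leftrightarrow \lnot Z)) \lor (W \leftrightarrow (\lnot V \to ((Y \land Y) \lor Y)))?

22

Initial set: {T (((Z \land Z) \leftrightarrow ((\lnot W \to X) \leftrightarrow \lnot Z)) \lor (W \leftrightarrow (\lnot V \to ((Y \land Y) \lor Y))))}.
T (((Z \land Z) \leftrightarrow ((\lnot W \to X) \leftrightarrow \lnot Z)) \lor (W \leftrightarrow (\lnot V \to ((Y \land Y) \lor Y)))): β-rule — branch into T ((Z \land Z) \leftrightarrow ((\lnot W \to X) \leftrightarrow \lnot Z))  //  T (W \leftrightarrow (\lnot V \to ((Y \land Y) \lor Y))).
  branch 1 (add T ((Z \land Z) \leftrightarrow ((\lnot W \to X) \leftrightarrow \lnot Z))):
    T ((Z \land Z) \leftrightarrow ((\lnot W \to X) \leftrightarrow \lnot Z)): β-rule — branch into T (Z \land Z), T ((\lnot W \to X) \leftrightarrow \lnot Z)  //  F (Z \land Z), F ((\lnot W \to X) \leftrightarrow \lnot Z).
      branch 1.1 (add T (Z \land Z), T ((\lnot W \to X) \leftrightarrow \lnot Z)):
        T (Z \land Z): α-rule — add T Z, T Z.
        T ((\lnot W \to X) \leftrightarrow \lnot Z): β-rule — branch into T (\lnot W \to X), T \lnot Z  //  F (\lnot W \to X), F \lnot Z.
          branch 1.1.1 (add T (\lnot W \to X), T \lnot Z):
            × closes — contains both Z and \lnot Z.
          branch 1.1.2 (add F (\lnot W \to X), F \lnot Z):
            F (\lnot W \to X): α-rule — add T \lnot W, F X.
            ○ open, literals {W=0, X=0, Z=1}.
      branch 1.2 (add F (Z \land Z), F ((\lnot W \to X) \leftrightarrow \lnot Z)):
        F (Z \land Z): β-rule — branch into F Z  //  F Z.
          branch 1.2.1 (add F Z):
            F ((\lnot W \to X) \leftrightarrow \lnot Z): β-rule — branch into T (\lnot W \to X), F \lnot Z  //  F (\lnot W \to X), T \lnot Z.
              branch 1.2.1.1 (add T (\lnot W \to X), F \lnot Z):
                × closes — contains both Z and \lnot Z.
              branch 1.2.1.2 (add F (\lnot W \to X), T \lnot Z):
                F (\lnot W \to X): α-rule — add T \lnot W, F X.
                ○ open, literals {W=0, X=0, Z=0}.
          branch 1.2.2 (add F Z):
            F ((\lnot W \to X) \leftrightarrow \lnot Z): β-rule — branch into T (\lnot W \to X), F \lnot Z  //  F (\lnot W \to X), T \lnot Z.
              branch 1.2.2.1 (add T (\lnot W \to X), F \lnot Z):
                × closes — contains both Z and \lnot Z.
              branch 1.2.2.2 (add F (\lnot W \to X), T \lnot Z):
                F (\lnot W \to X): α-rule — add T \lnot W, F X.
                ○ open, literals {W=0, X=0, Z=0}.
  branch 2 (add T (W \leftrightarrow (\lnot V \to ((Y \land Y) \lor Y)))):
    T (W \leftrightarrow (\lnot V \to ((Y \land Y) \lor Y))): β-rule — branch into T W, T (\lnot V \to ((Y \land Y) \lor Y))  //  F W, F (\lnot V \to ((Y \land Y) \lor Y)).
      branch 2.1 (add T W, T (\lnot V \to ((Y \land Y) \lor Y))):
        T (\lnot V \to ((Y \land Y) \lor Y)): β-rule — branch into F \lnot V  //  T ((Y \land Y) \lor Y).
          branch 2.1.1 (add F \lnot V):
            ○ open, literals {V=1, W=1}.
          branch 2.1.2 (add T ((Y \land Y) \lor Y)):
            T ((Y \land Y) \lor Y): β-rule — branch into T (Y \land Y)  //  T Y.
              branch 2.1.2.1 (add T (Y \land Y)):
                T (Y \land Y): α-rule — add T Y, T Y.
                ○ open, literals {W=1, Y=1}.
              branch 2.1.2.2 (add T Y):
                ○ open, literals {W=1, Y=1}.
      branch 2.2 (add F W, F (\lnot V \to ((Y \land Y) \lor Y))):
        F (\lnot V \to ((Y \land Y) \lor Y)): α-rule — add T \lnot V, F ((Y \land Y) \lor Y).
        F ((Y \land Y) \lor Y): α-rule — add F (Y \land Y), F Y.
        F (Y \land Y): β-rule — branch into F Y  //  F Y.
          branch 2.2.1 (add F Y):
            ○ open, literals {V=0, W=0, Y=0}.
          branch 2.2.2 (add F Y):
            ○ open, literals {V=0, W=0, Y=0}.
3 branches closed, 8 open.
Each open branch fixes some atoms; the unmentioned ones are free. Counting distinct full assignments: branch {W=0, X=0, Z=1} (Y, V) contributes 4 new; branch {W=0, X=0, Z=0} (Y, V) contributes 4 new; branch {W=0, X=0, Z=0} (Y, V) contributes 0 new; branch {V=1, W=1} (Z, Y, X) contributes 8 new; branch {W=1, Y=1} (Z, X, V) contributes 4 new; branch {W=1, Y=1} (Z, X, V) contributes 0 new; branch {V=0, W=0, Y=0} (Z, X) contributes 2 new; branch {V=0, W=0, Y=0} (Z, X) contributes 0 new. Total: 22.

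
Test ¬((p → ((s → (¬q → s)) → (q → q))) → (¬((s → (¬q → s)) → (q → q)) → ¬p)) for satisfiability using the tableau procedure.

Unsatisfiable

Initial set: {¬((p → ((s → (¬q → s)) → (q → q))) → (¬((s → (¬q → s)) → (q → q)) → ¬p))}.
¬((p → ((s → (¬q → s)) → (q → q))) → (¬((s → (¬q → s)) → (q → q)) → ¬p)): α-rule — add (p → ((s → (¬q → s)) → (q → q))), ¬(¬((s → (¬q → s)) → (q → q)) → ¬p).
¬(¬((s → (¬q → s)) → (q → q)) → ¬p): α-rule — add ¬((s → (¬q → s)) → (q → q)), ¬¬p.
¬((s → (¬q → s)) → (q → q)): α-rule — add (s → (¬q → s)), ¬(q → q).
¬(q → q): α-rule — add q, ¬q.
× closes — contains both q and ¬q.
All 1 branch closes.
Every branch closed; the formula is unsatisfiable.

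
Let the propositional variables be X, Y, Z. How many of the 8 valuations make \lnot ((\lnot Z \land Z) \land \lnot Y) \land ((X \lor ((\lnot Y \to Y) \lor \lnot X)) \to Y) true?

Initial set: {T (\lnot ((\lnot Z \land Z) \land \lnot Y) \land ((X \lor ((\lnot Y \to Y) \lor \lnot X)) \to Y))}.
T (\lnot ((\lnot Z \land Z) \land \lnot Y) \land ((X \lor ((\lnot Y \to Y) \lor \lnot X)) \to Y)): α-rule — add T \lnot ((\lnot Z \land Z) \land \lnot Y), T ((X \lor ((\lnot Y \to Y) \lor \lnot X)) \to Y).
T \lnot ((\lnot Z \land Z) \land \lnot Y): β-rule — branch into F (\lnot Z \land Z)  //  F \lnot Y.
  branch 1 (add F (\lnot Z \land Z)):
    T ((X \lor ((\lnot Y \to Y) \lor \lnot X)) \to Y): β-rule — branch into F (X \lor ((\lnot Y \to Y) \lor \lnot X))  //  T Y.
      branch 1.1 (add F (X \lor ((\lnot Y \to Y) \lor \lnot X))):
        F (X \lor ((\lnot Y \to Y) \lor \lnot X)): α-rule — add F X, F ((\lnot Y \to Y) \lor \lnot X).
        F ((\lnot Y \to Y) \lor \lnot X): α-rule — add F (\lnot Y \to Y), F \lnot X.
        × closes — contains both X and \lnot X.
      branch 1.2 (add T Y):
        F (\lnot Z \land Z): β-rule — branch into F \lnot Z  //  F Z.
          branch 1.2.1 (add F \lnot Z):
            ○ open, literals {Y=1, Z=1}.
          branch 1.2.2 (add F Z):
            ○ open, literals {Y=1, Z=0}.
  branch 2 (add F \lnot Y):
    T ((X \lor ((\lnot Y \to Y) \lor \lnot X)) \to Y): β-rule — branch into F (X \lor ((\lnot Y \to Y) \lor \lnot X))  //  T Y.
      branch 2.1 (add F (X \lor ((\lnot Y \to Y) \lor \lnot X))):
        F (X \lor ((\lnot Y \to Y) \lor \lnot X)): α-rule — add F X, F ((\lnot Y \to Y) \lor \lnot X).
        F ((\lnot Y \to Y) \lor \lnot X): α-rule — add F (\lnot Y \to Y), F \lnot X.
        × closes — contains both X and \lnot X.
      branch 2.2 (add T Y):
        ○ open, literals {Y=1}.
2 branches closed, 3 open.
Each open branch fixes some atoms; the unmentioned ones are free. Counting distinct full assignments: branch {Y=1, Z=1} (X) contributes 2 new; branch {Y=1, Z=0} (X) contributes 2 new; branch {Y=1} (X, Z) contributes 0 new. Total: 4.

4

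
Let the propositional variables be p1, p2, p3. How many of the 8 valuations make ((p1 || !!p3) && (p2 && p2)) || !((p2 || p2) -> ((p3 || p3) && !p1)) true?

Initial set: {(((p1 || !!p3) && (p2 && p2)) || !((p2 || p2) -> ((p3 || p3) && !p1)))}.
(((p1 || !!p3) && (p2 && p2)) || !((p2 || p2) -> ((p3 || p3) && !p1))): β-rule — branch into ((p1 || !!p3) && (p2 && p2))  //  !((p2 || p2) -> ((p3 || p3) && !p1)).
  branch 1 (add ((p1 || !!p3) && (p2 && p2))):
    ((p1 || !!p3) && (p2 && p2)): α-rule — add (p1 || !!p3), (p2 && p2).
    (p2 && p2): α-rule — add p2, p2.
    (p1 || !!p3): β-rule — branch into p1  //  !!p3.
      branch 1.1 (add p1):
        ○ open, literals {p1=T, p2=T}.
      branch 1.2 (add !!p3):
        !!p3: drop double negation, giving p3.
        ○ open, literals {p2=T, p3=T}.
  branch 2 (add !((p2 || p2) -> ((p3 || p3) && !p1))):
    !((p2 || p2) -> ((p3 || p3) && !p1)): α-rule — add (p2 || p2), !((p3 || p3) && !p1).
    (p2 || p2): β-rule — branch into p2  //  p2.
      branch 2.1 (add p2):
        !((p3 || p3) && !p1): β-rule — branch into !(p3 || p3)  //  !!p1.
          branch 2.1.1 (add !(p3 || p3)):
            !(p3 || p3): α-rule — add !p3, !p3.
            ○ open, literals {p2=T, p3=F}.
          branch 2.1.2 (add !!p1):
            ○ open, literals {p1=T, p2=T}.
      branch 2.2 (add p2):
        !((p3 || p3) && !p1): β-rule — branch into !(p3 || p3)  //  !!p1.
          branch 2.2.1 (add !(p3 || p3)):
            !(p3 || p3): α-rule — add !p3, !p3.
            ○ open, literals {p2=T, p3=F}.
          branch 2.2.2 (add !!p1):
            ○ open, literals {p1=T, p2=T}.
0 branches closed, 6 open.
Each open branch fixes some atoms; the unmentioned ones are free. Counting distinct full assignments: branch {p1=T, p2=T} (p3) contributes 2 new; branch {p2=T, p3=T} (p1) contributes 1 new; branch {p2=T, p3=F} (p1) contributes 1 new; branch {p1=T, p2=T} (p3) contributes 0 new; branch {p2=T, p3=F} (p1) contributes 0 new; branch {p1=T, p2=T} (p3) contributes 0 new. Total: 4.

4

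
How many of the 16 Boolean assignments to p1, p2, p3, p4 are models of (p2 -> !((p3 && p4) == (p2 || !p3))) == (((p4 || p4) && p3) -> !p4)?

Initial set: {((p2 -> !((p3 && p4) == (p2 || !p3))) == (((p4 || p4) && p3) -> !p4))}.
((p2 -> !((p3 && p4) == (p2 || !p3))) == (((p4 || p4) && p3) -> !p4)): β-rule — branch into (p2 -> !((p3 && p4) == (p2 || !p3))), (((p4 || p4) && p3) -> !p4)  //  !(p2 -> !((p3 && p4) == (p2 || !p3))), !(((p4 || p4) && p3) -> !p4).
  branch 1 (add (p2 -> !((p3 && p4) == (p2 || !p3))), (((p4 || p4) && p3) -> !p4)):
    (p2 -> !((p3 && p4) == (p2 || !p3))): β-rule — branch into !p2  //  !((p3 && p4) == (p2 || !p3)).
      branch 1.1 (add !p2):
        (((p4 || p4) && p3) -> !p4): β-rule — branch into !((p4 || p4) && p3)  //  !p4.
          branch 1.1.1 (add !((p4 || p4) && p3)):
            !((p4 || p4) && p3): β-rule — branch into !(p4 || p4)  //  !p3.
              branch 1.1.1.1 (add !(p4 || p4)):
                !(p4 || p4): α-rule — add !p4, !p4.
                ○ open, literals {p2=0, p4=0}.
              branch 1.1.1.2 (add !p3):
                ○ open, literals {p2=0, p3=0}.
          branch 1.1.2 (add !p4):
            ○ open, literals {p2=0, p4=0}.
      branch 1.2 (add !((p3 && p4) == (p2 || !p3))):
        (((p4 || p4) && p3) -> !p4): β-rule — branch into !((p4 || p4) && p3)  //  !p4.
          branch 1.2.1 (add !((p4 || p4) && p3)):
            !((p3 && p4) == (p2 || !p3)): β-rule — branch into (p3 && p4), !(p2 || !p3)  //  !(p3 && p4), (p2 || !p3).
              branch 1.2.1.1 (add (p3 && p4), !(p2 || !p3)):
                (p3 && p4): α-rule — add p3, p4.
                !(p2 || !p3): α-rule — add !p2, !!p3.
                !((p4 || p4) && p3): β-rule — branch into !(p4 || p4)  //  !p3.
                  branch 1.2.1.1.1 (add !(p4 || p4)):
                    !(p4 || p4): α-rule — add !p4, !p4.
                    × closes — contains both p4 and !p4.
                  branch 1.2.1.1.2 (add !p3):
                    × closes — contains both p3 and !p3.
              branch 1.2.1.2 (add !(p3 && p4), (p2 || !p3)):
                !((p4 || p4) && p3): β-rule — branch into !(p4 || p4)  //  !p3.
                  branch 1.2.1.2.1 (add !(p4 || p4)):
                    !(p4 || p4): α-rule — add !p4, !p4.
                    !(p3 && p4): β-rule — branch into !p3  //  !p4.
                      branch 1.2.1.2.1.1 (add !p3):
                        (p2 || !p3): β-rule — branch into p2  //  !p3.
                          branch 1.2.1.2.1.1.1 (add p2):
                            ○ open, literals {p2=1, p3=0, p4=0}.
                          branch 1.2.1.2.1.1.2 (add !p3):
                            ○ open, literals {p3=0, p4=0}.
                      branch 1.2.1.2.1.2 (add !p4):
                        (p2 || !p3): β-rule — branch into p2  //  !p3.
                          branch 1.2.1.2.1.2.1 (add p2):
                            ○ open, literals {p2=1, p4=0}.
                          branch 1.2.1.2.1.2.2 (add !p3):
                            ○ open, literals {p3=0, p4=0}.
                  branch 1.2.1.2.2 (add !p3):
                    !(p3 && p4): β-rule — branch into !p3  //  !p4.
                      branch 1.2.1.2.2.1 (add !p3):
                        (p2 || !p3): β-rule — branch into p2  //  !p3.
                          branch 1.2.1.2.2.1.1 (add p2):
                            ○ open, literals {p2=1, p3=0}.
                          branch 1.2.1.2.2.1.2 (add !p3):
                            ○ open, literals {p3=0}.
                      branch 1.2.1.2.2.2 (add !p4):
                        (p2 || !p3): β-rule — branch into p2  //  !p3.
                          branch 1.2.1.2.2.2.1 (add p2):
                            ○ open, literals {p2=1, p3=0, p4=0}.
                          branch 1.2.1.2.2.2.2 (add !p3):
                            ○ open, literals {p3=0, p4=0}.
          branch 1.2.2 (add !p4):
            !((p3 && p4) == (p2 || !p3)): β-rule — branch into (p3 && p4), !(p2 || !p3)  //  !(p3 && p4), (p2 || !p3).
              branch 1.2.2.1 (add (p3 && p4), !(p2 || !p3)):
                (p3 && p4): α-rule — add p3, p4.
                × closes — contains both p4 and !p4.
              branch 1.2.2.2 (add !(p3 && p4), (p2 || !p3)):
                !(p3 && p4): β-rule — branch into !p3  //  !p4.
                  branch 1.2.2.2.1 (add !p3):
                    (p2 || !p3): β-rule — branch into p2  //  !p3.
                      branch 1.2.2.2.1.1 (add p2):
                        ○ open, literals {p2=1, p3=0, p4=0}.
                      branch 1.2.2.2.1.2 (add !p3):
                        ○ open, literals {p3=0, p4=0}.
                  branch 1.2.2.2.2 (add !p4):
                    (p2 || !p3): β-rule — branch into p2  //  !p3.
                      branch 1.2.2.2.2.1 (add p2):
                        ○ open, literals {p2=1, p4=0}.
                      branch 1.2.2.2.2.2 (add !p3):
                        ○ open, literals {p3=0, p4=0}.
  branch 2 (add !(p2 -> !((p3 && p4) == (p2 || !p3))), !(((p4 || p4) && p3) -> !p4)):
    !(p2 -> !((p3 && p4) == (p2 || !p3))): α-rule — add p2, !!((p3 && p4) == (p2 || !p3)).
    !(((p4 || p4) && p3) -> !p4): α-rule — add ((p4 || p4) && p3), !!p4.
    ((p4 || p4) && p3): α-rule — add (p4 || p4), p3.
    !!((p3 && p4) == (p2 || !p3)): β-rule — branch into (p3 && p4), (p2 || !p3)  //  !(p3 && p4), !(p2 || !p3).
      branch 2.1 (add (p3 && p4), (p2 || !p3)):
        (p3 && p4): α-rule — add p3, p4.
        (p4 || p4): β-rule — branch into p4  //  p4.
          branch 2.1.1 (add p4):
            (p2 || !p3): β-rule — branch into p2  //  !p3.
              branch 2.1.1.1 (add p2):
                ○ open, literals {p2=1, p3=1, p4=1}.
              branch 2.1.1.2 (add !p3):
                × closes — contains both p3 and !p3.
          branch 2.1.2 (add p4):
            (p2 || !p3): β-rule — branch into p2  //  !p3.
              branch 2.1.2.1 (add p2):
                ○ open, literals {p2=1, p3=1, p4=1}.
              branch 2.1.2.2 (add !p3):
                × closes — contains both p3 and !p3.
      branch 2.2 (add !(p3 && p4), !(p2 || !p3)):
        !(p2 || !p3): α-rule — add !p2, !!p3.
        × closes — contains both p2 and !p2.
6 branches closed, 17 open.
Each open branch fixes some atoms; the unmentioned ones are free. Counting distinct full assignments: branch {p2=0, p4=0} (p1, p3) contributes 4 new; branch {p2=0, p3=0} (p1, p4) contributes 2 new; branch {p2=0, p4=0} (p1, p3) contributes 0 new; branch {p2=1, p3=0, p4=0} (p1) contributes 2 new; branch {p3=0, p4=0} (p1, p2) contributes 0 new; branch {p2=1, p4=0} (p1, p3) contributes 2 new; branch {p3=0, p4=0} (p1, p2) contributes 0 new; branch {p2=1, p3=0} (p1, p4) contributes 2 new; branch {p3=0} (p1, p2, p4) contributes 0 new; branch {p2=1, p3=0, p4=0} (p1) contributes 0 new; branch {p3=0, p4=0} (p1, p2) contributes 0 new; branch {p2=1, p3=0, p4=0} (p1) contributes 0 new; branch {p3=0, p4=0} (p1, p2) contributes 0 new; branch {p2=1, p4=0} (p1, p3) contributes 0 new; branch {p3=0, p4=0} (p1, p2) contributes 0 new; branch {p2=1, p3=1, p4=1} (p1) contributes 2 new; branch {p2=1, p3=1, p4=1} (p1) contributes 0 new. Total: 14.

14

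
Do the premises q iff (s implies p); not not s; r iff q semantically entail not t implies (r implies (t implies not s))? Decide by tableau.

Initial set: {(q iff (s implies p)); not not s; (r iff q); not (not t implies (r implies (t implies not s)))}.
not not s: drop double negation, giving s.
not (not t implies (r implies (t implies not s))): α-rule — add not t, not (r implies (t implies not s)).
not (r implies (t implies not s)): α-rule — add r, not (t implies not s).
not (t implies not s): α-rule — add t, not not s.
× closes — contains both t and not t.
All 1 branch closes.
Every branch closed, so the premises entail the conclusion.

Yes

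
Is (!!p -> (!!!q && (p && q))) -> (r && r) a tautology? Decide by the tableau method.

Assume the negation and expand:
Initial set: {F ((!!p -> (!!!q && (p && q))) -> (r && r))}.
F ((!!p -> (!!!q && (p && q))) -> (r && r)): α-rule — add T (!!p -> (!!!q && (p && q))), F (r && r).
T (!!p -> (!!!q && (p && q))): β-rule — branch into F !!p  //  T (!!!q && (p && q)).
  branch 1 (add F !!p):
    F !!p: drop double negation, giving F p.
    F (r && r): β-rule — branch into F r  //  F r.
      branch 1.1 (add F r):
        ○ open, literals {p=0, r=0}.
      branch 1.2 (add F r):
        ○ open, literals {p=0, r=0}.
  branch 2 (add T (!!!q && (p && q))):
    T (!!!q && (p && q)): α-rule — add T !!!q, T (p && q).
    T !!!q: drop double negation, giving T !q.
    T (p && q): α-rule — add T p, T q.
    × closes — contains both q and !q.
1 branch closed, 2 open.
An open branch gives a countermodel: p=0, r=0 (unmentioned atoms arbitrary); under it the original formula is false.

Not valid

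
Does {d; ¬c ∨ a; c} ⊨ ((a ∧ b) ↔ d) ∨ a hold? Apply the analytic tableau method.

Initial set: {d; (¬c ∨ a); c; ¬(((a ∧ b) ↔ d) ∨ a)}.
¬(((a ∧ b) ↔ d) ∨ a): α-rule — add ¬((a ∧ b) ↔ d), ¬a.
(¬c ∨ a): β-rule — branch into ¬c  //  a.
  branch 1 (add ¬c):
    × closes — contains both c and ¬c.
  branch 2 (add a):
    × closes — contains both a and ¬a.
All 2 branches close.
Every branch closed, so the premises entail the conclusion.

Yes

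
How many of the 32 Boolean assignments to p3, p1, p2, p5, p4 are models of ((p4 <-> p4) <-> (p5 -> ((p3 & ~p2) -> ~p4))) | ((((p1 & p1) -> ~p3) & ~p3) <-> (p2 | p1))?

31

Initial set: {(((p4 <-> p4) <-> (p5 -> ((p3 & ~p2) -> ~p4))) | ((((p1 & p1) -> ~p3) & ~p3) <-> (p2 | p1)))}.
(((p4 <-> p4) <-> (p5 -> ((p3 & ~p2) -> ~p4))) | ((((p1 & p1) -> ~p3) & ~p3) <-> (p2 | p1))): β-rule — branch into ((p4 <-> p4) <-> (p5 -> ((p3 & ~p2) -> ~p4)))  //  ((((p1 & p1) -> ~p3) & ~p3) <-> (p2 | p1)).
  branch 1 (add ((p4 <-> p4) <-> (p5 -> ((p3 & ~p2) -> ~p4)))):
    ((p4 <-> p4) <-> (p5 -> ((p3 & ~p2) -> ~p4))): β-rule — branch into (p4 <-> p4), (p5 -> ((p3 & ~p2) -> ~p4))  //  ~(p4 <-> p4), ~(p5 -> ((p3 & ~p2) -> ~p4)).
      branch 1.1 (add (p4 <-> p4), (p5 -> ((p3 & ~p2) -> ~p4))):
        (p4 <-> p4): β-rule — branch into p4, p4  //  ~p4, ~p4.
          branch 1.1.1 (add p4, p4):
            (p5 -> ((p3 & ~p2) -> ~p4)): β-rule — branch into ~p5  //  ((p3 & ~p2) -> ~p4).
              branch 1.1.1.1 (add ~p5):
                ○ open, literals {p4=T, p5=F}.
              branch 1.1.1.2 (add ((p3 & ~p2) -> ~p4)):
                ((p3 & ~p2) -> ~p4): β-rule — branch into ~(p3 & ~p2)  //  ~p4.
                  branch 1.1.1.2.1 (add ~(p3 & ~p2)):
                    ~(p3 & ~p2): β-rule — branch into ~p3  //  ~~p2.
                      branch 1.1.1.2.1.1 (add ~p3):
                        ○ open, literals {p3=F, p4=T}.
                      branch 1.1.1.2.1.2 (add ~~p2):
                        ○ open, literals {p2=T, p4=T}.
                  branch 1.1.1.2.2 (add ~p4):
                    × closes — contains both p4 and ~p4.
          branch 1.1.2 (add ~p4, ~p4):
            (p5 -> ((p3 & ~p2) -> ~p4)): β-rule — branch into ~p5  //  ((p3 & ~p2) -> ~p4).
              branch 1.1.2.1 (add ~p5):
                ○ open, literals {p4=F, p5=F}.
              branch 1.1.2.2 (add ((p3 & ~p2) -> ~p4)):
                ((p3 & ~p2) -> ~p4): β-rule — branch into ~(p3 & ~p2)  //  ~p4.
                  branch 1.1.2.2.1 (add ~(p3 & ~p2)):
                    ~(p3 & ~p2): β-rule — branch into ~p3  //  ~~p2.
                      branch 1.1.2.2.1.1 (add ~p3):
                        ○ open, literals {p3=F, p4=F}.
                      branch 1.1.2.2.1.2 (add ~~p2):
                        ○ open, literals {p2=T, p4=F}.
                  branch 1.1.2.2.2 (add ~p4):
                    ○ open, literals {p4=F}.
      branch 1.2 (add ~(p4 <-> p4), ~(p5 -> ((p3 & ~p2) -> ~p4))):
        ~(p5 -> ((p3 & ~p2) -> ~p4)): α-rule — add p5, ~((p3 & ~p2) -> ~p4).
        ~((p3 & ~p2) -> ~p4): α-rule — add (p3 & ~p2), ~~p4.
        (p3 & ~p2): α-rule — add p3, ~p2.
        ~(p4 <-> p4): β-rule — branch into p4, ~p4  //  ~p4, p4.
          branch 1.2.1 (add p4, ~p4):
            × closes — contains both p4 and ~p4.
          branch 1.2.2 (add ~p4, p4):
            × closes — contains both p4 and ~p4.
  branch 2 (add ((((p1 & p1) -> ~p3) & ~p3) <-> (p2 | p1))):
    ((((p1 & p1) -> ~p3) & ~p3) <-> (p2 | p1)): β-rule — branch into (((p1 & p1) -> ~p3) & ~p3), (p2 | p1)  //  ~(((p1 & p1) -> ~p3) & ~p3), ~(p2 | p1).
      branch 2.1 (add (((p1 & p1) -> ~p3) & ~p3), (p2 | p1)):
        (((p1 & p1) -> ~p3) & ~p3): α-rule — add ((p1 & p1) -> ~p3), ~p3.
        (p2 | p1): β-rule — branch into p2  //  p1.
          branch 2.1.1 (add p2):
            ((p1 & p1) -> ~p3): β-rule — branch into ~(p1 & p1)  //  ~p3.
              branch 2.1.1.1 (add ~(p1 & p1)):
                ~(p1 & p1): β-rule — branch into ~p1  //  ~p1.
                  branch 2.1.1.1.1 (add ~p1):
                    ○ open, literals {p1=F, p2=T, p3=F}.
                  branch 2.1.1.1.2 (add ~p1):
                    ○ open, literals {p1=F, p2=T, p3=F}.
              branch 2.1.1.2 (add ~p3):
                ○ open, literals {p2=T, p3=F}.
          branch 2.1.2 (add p1):
            ((p1 & p1) -> ~p3): β-rule — branch into ~(p1 & p1)  //  ~p3.
              branch 2.1.2.1 (add ~(p1 & p1)):
                ~(p1 & p1): β-rule — branch into ~p1  //  ~p1.
                  branch 2.1.2.1.1 (add ~p1):
                    × closes — contains both p1 and ~p1.
                  branch 2.1.2.1.2 (add ~p1):
                    × closes — contains both p1 and ~p1.
              branch 2.1.2.2 (add ~p3):
                ○ open, literals {p1=T, p3=F}.
      branch 2.2 (add ~(((p1 & p1) -> ~p3) & ~p3), ~(p2 | p1)):
        ~(p2 | p1): α-rule — add ~p2, ~p1.
        ~(((p1 & p1) -> ~p3) & ~p3): β-rule — branch into ~((p1 & p1) -> ~p3)  //  ~~p3.
          branch 2.2.1 (add ~((p1 & p1) -> ~p3)):
            ~((p1 & p1) -> ~p3): α-rule — add (p1 & p1), ~~p3.
            (p1 & p1): α-rule — add p1, p1.
            × closes — contains both p1 and ~p1.
          branch 2.2.2 (add ~~p3):
            ○ open, literals {p1=F, p2=F, p3=T}.
6 branches closed, 12 open.
Each open branch fixes some atoms; the unmentioned ones are free. Counting distinct full assignments: branch {p4=T, p5=F} (p3, p1, p2) contributes 8 new; branch {p3=F, p4=T} (p1, p2, p5) contributes 4 new; branch {p2=T, p4=T} (p3, p1, p5) contributes 2 new; branch {p4=F, p5=F} (p3, p1, p2) contributes 8 new; branch {p3=F, p4=F} (p1, p2, p5) contributes 4 new; branch {p2=T, p4=F} (p3, p1, p5) contributes 2 new; branch {p4=F} (p3, p1, p2, p5) contributes 2 new; branch {p1=F, p2=T, p3=F} (p5, p4) contributes 0 new; branch {p1=F, p2=T, p3=F} (p5, p4) contributes 0 new; branch {p2=T, p3=F} (p1, p5, p4) contributes 0 new; branch {p1=T, p3=F} (p2, p5, p4) contributes 0 new; branch {p1=F, p2=F, p3=T} (p5, p4) contributes 1 new. Total: 31.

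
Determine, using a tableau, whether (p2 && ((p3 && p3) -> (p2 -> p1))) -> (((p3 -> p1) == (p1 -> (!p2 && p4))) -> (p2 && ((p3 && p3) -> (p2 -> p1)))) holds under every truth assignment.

Valid

Assume the negation and expand:
Initial set: {!((p2 && ((p3 && p3) -> (p2 -> p1))) -> (((p3 -> p1) == (p1 -> (!p2 && p4))) -> (p2 && ((p3 && p3) -> (p2 -> p1)))))}.
!((p2 && ((p3 && p3) -> (p2 -> p1))) -> (((p3 -> p1) == (p1 -> (!p2 && p4))) -> (p2 && ((p3 && p3) -> (p2 -> p1))))): α-rule — add (p2 && ((p3 && p3) -> (p2 -> p1))), !(((p3 -> p1) == (p1 -> (!p2 && p4))) -> (p2 && ((p3 && p3) -> (p2 -> p1)))).
(p2 && ((p3 && p3) -> (p2 -> p1))): α-rule — add p2, ((p3 && p3) -> (p2 -> p1)).
!(((p3 -> p1) == (p1 -> (!p2 && p4))) -> (p2 && ((p3 && p3) -> (p2 -> p1)))): α-rule — add ((p3 -> p1) == (p1 -> (!p2 && p4))), !(p2 && ((p3 && p3) -> (p2 -> p1))).
((p3 && p3) -> (p2 -> p1)): β-rule — branch into !(p3 && p3)  //  (p2 -> p1).
  branch 1 (add !(p3 && p3)):
    ((p3 -> p1) == (p1 -> (!p2 && p4))): β-rule — branch into (p3 -> p1), (p1 -> (!p2 && p4))  //  !(p3 -> p1), !(p1 -> (!p2 && p4)).
      branch 1.1 (add (p3 -> p1), (p1 -> (!p2 && p4))):
        !(p2 && ((p3 && p3) -> (p2 -> p1))): β-rule — branch into !p2  //  !((p3 && p3) -> (p2 -> p1)).
          branch 1.1.1 (add !p2):
            × closes — contains both p2 and !p2.
          branch 1.1.2 (add !((p3 && p3) -> (p2 -> p1))):
            !((p3 && p3) -> (p2 -> p1)): α-rule — add (p3 && p3), !(p2 -> p1).
            (p3 && p3): α-rule — add p3, p3.
            !(p2 -> p1): α-rule — add p2, !p1.
            !(p3 && p3): β-rule — branch into !p3  //  !p3.
              branch 1.1.2.1 (add !p3):
                × closes — contains both p3 and !p3.
              branch 1.1.2.2 (add !p3):
                × closes — contains both p3 and !p3.
      branch 1.2 (add !(p3 -> p1), !(p1 -> (!p2 && p4))):
        !(p3 -> p1): α-rule — add p3, !p1.
        !(p1 -> (!p2 && p4)): α-rule — add p1, !(!p2 && p4).
        × closes — contains both p1 and !p1.
  branch 2 (add (p2 -> p1)):
    ((p3 -> p1) == (p1 -> (!p2 && p4))): β-rule — branch into (p3 -> p1), (p1 -> (!p2 && p4))  //  !(p3 -> p1), !(p1 -> (!p2 && p4)).
      branch 2.1 (add (p3 -> p1), (p1 -> (!p2 && p4))):
        !(p2 && ((p3 && p3) -> (p2 -> p1))): β-rule — branch into !p2  //  !((p3 && p3) -> (p2 -> p1)).
          branch 2.1.1 (add !p2):
            × closes — contains both p2 and !p2.
          branch 2.1.2 (add !((p3 && p3) -> (p2 -> p1))):
            !((p3 && p3) -> (p2 -> p1)): α-rule — add (p3 && p3), !(p2 -> p1).
            (p3 && p3): α-rule — add p3, p3.
            !(p2 -> p1): α-rule — add p2, !p1.
            (p2 -> p1): β-rule — branch into !p2  //  p1.
              branch 2.1.2.1 (add !p2):
                × closes — contains both p2 and !p2.
              branch 2.1.2.2 (add p1):
                × closes — contains both p1 and !p1.
      branch 2.2 (add !(p3 -> p1), !(p1 -> (!p2 && p4))):
        !(p3 -> p1): α-rule — add p3, !p1.
        !(p1 -> (!p2 && p4)): α-rule — add p1, !(!p2 && p4).
        × closes — contains both p1 and !p1.
All 8 branches close.
Every branch closed, so the negation is unsatisfiable and the formula is valid.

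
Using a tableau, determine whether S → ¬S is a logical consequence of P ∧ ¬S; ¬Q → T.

Initial set: {T (P ∧ ¬S); T (¬Q → T); F (S → ¬S)}.
T (P ∧ ¬S): α-rule — add T P, T ¬S.
F (S → ¬S): α-rule — add T S, F ¬S.
× closes — contains both S and ¬S.
All 1 branch closes.
Every branch closed, so the premises entail the conclusion.

Yes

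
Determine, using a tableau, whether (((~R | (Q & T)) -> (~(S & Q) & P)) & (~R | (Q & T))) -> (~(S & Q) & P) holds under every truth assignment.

Assume the negation and expand:
Initial set: {~((((~R | (Q & T)) -> (~(S & Q) & P)) & (~R | (Q & T))) -> (~(S & Q) & P))}.
~((((~R | (Q & T)) -> (~(S & Q) & P)) & (~R | (Q & T))) -> (~(S & Q) & P)): α-rule — add (((~R | (Q & T)) -> (~(S & Q) & P)) & (~R | (Q & T))), ~(~(S & Q) & P).
(((~R | (Q & T)) -> (~(S & Q) & P)) & (~R | (Q & T))): α-rule — add ((~R | (Q & T)) -> (~(S & Q) & P)), (~R | (Q & T)).
~(~(S & Q) & P): β-rule — branch into ~~(S & Q)  //  ~P.
  branch 1 (add ~~(S & Q)):
    ~~(S & Q): α-rule — add S, Q.
    ((~R | (Q & T)) -> (~(S & Q) & P)): β-rule — branch into ~(~R | (Q & T))  //  (~(S & Q) & P).
      branch 1.1 (add ~(~R | (Q & T))):
        ~(~R | (Q & T)): α-rule — add ~~R, ~(Q & T).
        (~R | (Q & T)): β-rule — branch into ~R  //  (Q & T).
          branch 1.1.1 (add ~R):
            × closes — contains both R and ~R.
          branch 1.1.2 (add (Q & T)):
            (Q & T): α-rule — add Q, T.
            ~(Q & T): β-rule — branch into ~Q  //  ~T.
              branch 1.1.2.1 (add ~Q):
                × closes — contains both Q and ~Q.
              branch 1.1.2.2 (add ~T):
                × closes — contains both T and ~T.
      branch 1.2 (add (~(S & Q) & P)):
        (~(S & Q) & P): α-rule — add ~(S & Q), P.
        (~R | (Q & T)): β-rule — branch into ~R  //  (Q & T).
          branch 1.2.1 (add ~R):
            ~(S & Q): β-rule — branch into ~S  //  ~Q.
              branch 1.2.1.1 (add ~S):
                × closes — contains both S and ~S.
              branch 1.2.1.2 (add ~Q):
                × closes — contains both Q and ~Q.
          branch 1.2.2 (add (Q & T)):
            (Q & T): α-rule — add Q, T.
            ~(S & Q): β-rule — branch into ~S  //  ~Q.
              branch 1.2.2.1 (add ~S):
                × closes — contains both S and ~S.
              branch 1.2.2.2 (add ~Q):
                × closes — contains both Q and ~Q.
  branch 2 (add ~P):
    ((~R | (Q & T)) -> (~(S & Q) & P)): β-rule — branch into ~(~R | (Q & T))  //  (~(S & Q) & P).
      branch 2.1 (add ~(~R | (Q & T))):
        ~(~R | (Q & T)): α-rule — add ~~R, ~(Q & T).
        (~R | (Q & T)): β-rule — branch into ~R  //  (Q & T).
          branch 2.1.1 (add ~R):
            × closes — contains both R and ~R.
          branch 2.1.2 (add (Q & T)):
            (Q & T): α-rule — add Q, T.
            ~(Q & T): β-rule — branch into ~Q  //  ~T.
              branch 2.1.2.1 (add ~Q):
                × closes — contains both Q and ~Q.
              branch 2.1.2.2 (add ~T):
                × closes — contains both T and ~T.
      branch 2.2 (add (~(S & Q) & P)):
        (~(S & Q) & P): α-rule — add ~(S & Q), P.
        × closes — contains both P and ~P.
All 11 branches close.
Every branch closed, so the negation is unsatisfiable and the formula is valid.

Valid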